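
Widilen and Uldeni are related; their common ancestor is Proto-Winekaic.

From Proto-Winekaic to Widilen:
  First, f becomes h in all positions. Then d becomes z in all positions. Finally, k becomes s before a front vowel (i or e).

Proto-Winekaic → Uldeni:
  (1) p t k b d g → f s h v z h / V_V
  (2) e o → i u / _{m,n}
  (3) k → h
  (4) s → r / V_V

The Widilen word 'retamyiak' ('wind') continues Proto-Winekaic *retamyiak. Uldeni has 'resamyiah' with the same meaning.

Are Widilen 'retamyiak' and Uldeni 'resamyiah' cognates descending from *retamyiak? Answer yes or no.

Derive the expected Uldeni reflex of *retamyiak:
Uldeni: start from *retamyiak.
  rule 1 (intervocalic lenition): retamyiak → resamyiak
  rule 2: no change — resamyiak
  rule 3 (unconditioned shift): resamyiak → resamyiah
  rule 4 (rhotacism): resamyiah → reramyiah
  ⇒ Uldeni reramyiah
The regular Uldeni reflex would be 'reramyiah', but the attested form is 'resamyiah'. The correspondence is irregular, so they are not cognates (the Uldeni form has a different source).

no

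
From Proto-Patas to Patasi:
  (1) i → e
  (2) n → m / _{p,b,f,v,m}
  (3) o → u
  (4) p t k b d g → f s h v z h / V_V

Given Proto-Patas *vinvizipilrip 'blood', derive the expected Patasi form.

Patasi: *vinvizipilrip
  vinvizipilrip → venvezepelrep   [vowel merger]
  venvezepelrep → vemvezepelrep   [nasal place assimilation]
  vemvezepelrep (rule 3 does not apply)
  vemvezepelrep → vemvezefelrep   [intervocalic lenition]
  giving Patasi vemvezefelrep.

vemvezefelrep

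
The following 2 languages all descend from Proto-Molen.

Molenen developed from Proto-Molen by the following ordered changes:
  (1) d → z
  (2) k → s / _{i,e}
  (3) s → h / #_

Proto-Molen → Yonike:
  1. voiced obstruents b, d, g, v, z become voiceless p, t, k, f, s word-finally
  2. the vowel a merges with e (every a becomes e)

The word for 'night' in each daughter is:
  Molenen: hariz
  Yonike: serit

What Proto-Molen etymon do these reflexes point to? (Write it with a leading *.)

*sarid

Position 1: Molenen has h, Yonike has s. Taking the neighbouring segments as reconstructed: Molenen h could go back to *s or *h; Yonike s can only go back to *s — the one source consistent with every daughter is *s.
Position 2: Molenen has a, Yonike has e. Molenen preserves a here (none of its changes turn any other segment into a), so the proto-segment is *a.
Position 5: Molenen has z, Yonike has t. Taking the neighbouring segments as reconstructed: Molenen z could go back to *d or *z; Yonike t could go back to *t or *d — the one source consistent with every daughter is *d.
The remaining positions agree across the daughters. Check the candidate against every language:
Molenen: *sarid
  sarid → sariz   [unconditioned shift]
  sariz (rule 2 does not apply)
  sariz → hariz   [debuccalisation]
  giving Molenen hariz.
Yonike: start from *sarid.
  rule 1 (final devoicing): sarid → sarit
  rule 2 (vowel merger): sarit → serit
  ⇒ Yonike serit
Only *sarid yields all of Molenen hariz, Yonike serit.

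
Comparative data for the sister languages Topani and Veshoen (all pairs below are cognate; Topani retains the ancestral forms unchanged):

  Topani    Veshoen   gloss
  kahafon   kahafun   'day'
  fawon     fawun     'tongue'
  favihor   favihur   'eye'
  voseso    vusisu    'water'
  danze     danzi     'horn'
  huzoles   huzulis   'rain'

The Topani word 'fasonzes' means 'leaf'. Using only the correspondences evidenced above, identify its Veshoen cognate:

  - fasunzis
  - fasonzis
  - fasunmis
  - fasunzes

fasunzis

kahafon ~ kahafun, fawon ~ fawun — Topani o corresponds to Veshoen u after a consonant, before a nasal.
voseso ~ vusisu, huzoles ~ huzulis — Topani e corresponds to Veshoen i after a consonant, before a consonant other than r, m, n, p, b, f, v.
Applying these to Topani 'fasonzes':
  fasonzes → fasunzes   (o→u after a consonant, before a nasal)
  fasunzes → fasunzis   (e→i after a consonant, before a consonant other than r, m, n, p, b, f, v)
So the Veshoen cognate is 'fasunzis'.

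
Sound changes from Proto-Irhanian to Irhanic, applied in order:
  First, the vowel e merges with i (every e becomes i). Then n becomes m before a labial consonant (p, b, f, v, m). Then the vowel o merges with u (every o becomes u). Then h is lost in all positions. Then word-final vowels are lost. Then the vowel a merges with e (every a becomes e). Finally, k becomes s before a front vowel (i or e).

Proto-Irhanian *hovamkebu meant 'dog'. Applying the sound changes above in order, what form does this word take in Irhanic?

Irhanic: *hovamkebu > hovamkibu > huvamkibu > uvamkibu > uvamkib > uvemkib > uvemsib  (by vowel merger, vowel merger, h-loss, apocope, vowel merger, palatalisation)

uvemsib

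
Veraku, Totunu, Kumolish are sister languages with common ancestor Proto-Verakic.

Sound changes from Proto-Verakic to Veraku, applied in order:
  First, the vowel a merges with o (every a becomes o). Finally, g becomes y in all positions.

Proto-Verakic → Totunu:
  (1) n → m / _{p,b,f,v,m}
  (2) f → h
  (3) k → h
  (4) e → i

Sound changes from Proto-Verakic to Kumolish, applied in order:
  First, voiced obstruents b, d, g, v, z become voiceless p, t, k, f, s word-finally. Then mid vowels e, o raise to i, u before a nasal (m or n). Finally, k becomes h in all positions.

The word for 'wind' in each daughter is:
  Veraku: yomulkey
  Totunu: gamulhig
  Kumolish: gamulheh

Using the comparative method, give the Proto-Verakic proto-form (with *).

*gamulkeg

Position 2: Veraku has o, Totunu has a, Kumolish has a. Totunu preserves a here (none of its changes turn any other segment into a), so the proto-segment is *a.
Position 8: Veraku has y, Totunu has g, Kumolish has h. Totunu preserves g here (none of its changes turn any other segment into g), so the proto-segment is *g.
Position 7: Veraku has e, Totunu has i, Kumolish has e. Veraku preserves e here (none of its changes turn any other segment into e), so the proto-segment is *e.
Continuing position by position gives *gamulkeg; check it forward:
Veraku: start from *gamulkeg.
  rule 1 (vowel merger): gamulkeg → gomulkeg
  rule 2 (unconditioned shift): gomulkeg → yomulkey
  ⇒ Veraku yomulkey
Totunu: start from *gamulkeg.
  rule 1: no change — gamulkeg
  rule 2: no change — gamulkeg
  rule 3 (unconditioned shift): gamulkeg → gamulheg
  rule 4 (vowel merger): gamulheg → gamulhig
  ⇒ Totunu gamulhig
Kumolish: *gamulkeg > gamulkek > gamulheh  (by final devoicing, unconditioned shift)
No other proto-form is consistent with every reflex, so the reconstruction is *gamulkeg.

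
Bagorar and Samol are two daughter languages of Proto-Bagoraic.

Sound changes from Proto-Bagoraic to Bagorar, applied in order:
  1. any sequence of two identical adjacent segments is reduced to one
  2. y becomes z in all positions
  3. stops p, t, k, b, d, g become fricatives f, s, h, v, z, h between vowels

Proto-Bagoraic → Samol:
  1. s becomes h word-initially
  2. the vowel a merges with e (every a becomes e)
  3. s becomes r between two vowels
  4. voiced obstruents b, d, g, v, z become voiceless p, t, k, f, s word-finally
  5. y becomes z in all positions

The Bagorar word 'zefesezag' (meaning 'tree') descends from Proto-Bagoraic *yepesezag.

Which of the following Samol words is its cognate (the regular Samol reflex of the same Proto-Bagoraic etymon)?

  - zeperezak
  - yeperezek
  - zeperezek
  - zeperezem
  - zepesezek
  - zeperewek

zeperezek

Samol: *yepesezag > yepesezeg > yeperezeg > yeperezek > zeperezek  (by vowel merger, rhotacism, final devoicing, unconditioned shift)
Only 'zeperezek' matches the regular Samol development of *yepesezag.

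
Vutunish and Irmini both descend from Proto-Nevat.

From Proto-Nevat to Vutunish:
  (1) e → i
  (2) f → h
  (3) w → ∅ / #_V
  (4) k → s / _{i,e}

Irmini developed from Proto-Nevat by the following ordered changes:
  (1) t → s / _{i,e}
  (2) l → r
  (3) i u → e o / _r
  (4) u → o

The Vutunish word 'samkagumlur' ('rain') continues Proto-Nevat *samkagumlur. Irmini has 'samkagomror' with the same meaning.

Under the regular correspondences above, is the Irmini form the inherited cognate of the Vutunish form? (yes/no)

Derive the expected Irmini reflex of *samkagumlur:
Irmini: start from *samkagumlur.
  rule 1: no change — samkagumlur
  rule 2 (unconditioned shift): samkagumlur → samkagumrur
  rule 3 (pre-rhotic lowering): samkagumrur → samkagumror
  rule 4 (vowel merger): samkagumror → samkagomror
  ⇒ Irmini samkagomror
Irmini 'samkagomror' matches the regular reflex exactly, so the pair is cognate.

yes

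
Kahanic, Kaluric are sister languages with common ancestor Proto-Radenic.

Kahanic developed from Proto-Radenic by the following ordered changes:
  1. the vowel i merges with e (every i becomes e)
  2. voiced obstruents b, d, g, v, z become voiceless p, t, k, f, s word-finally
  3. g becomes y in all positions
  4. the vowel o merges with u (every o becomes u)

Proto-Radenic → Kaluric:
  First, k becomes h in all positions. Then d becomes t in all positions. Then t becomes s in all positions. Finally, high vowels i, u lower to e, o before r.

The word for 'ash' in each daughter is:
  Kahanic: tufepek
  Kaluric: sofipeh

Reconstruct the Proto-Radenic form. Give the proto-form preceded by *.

*tofipek

Position 2: Kahanic has u, Kaluric has o. Taking the neighbouring segments as reconstructed: Kahanic u could go back to *o or *u; Kaluric o can only go back to *o — the one source consistent with every daughter is *o.
Position 4: Kahanic has e, Kaluric has i. Kaluric preserves i here (none of its changes turn any other segment into i), so the proto-segment is *i.
Verify the candidate proto-form against each daughter:
Kahanic: *tofipek
  tofipek → tofepek   [vowel merger]
  tofepek (rule 2 does not apply)
  tofepek (rule 3 does not apply)
  tofepek → tufepek   [vowel merger]
  giving Kahanic tufepek.
Kaluric: *tofipek
  tofipek → tofipeh   [unconditioned shift]
  tofipeh (rule 2 does not apply)
  tofipeh → sofipeh   [unconditioned shift]
  sofipeh (rule 4 does not apply)
  giving Kaluric sofipeh.
*tofipek is the unique common source.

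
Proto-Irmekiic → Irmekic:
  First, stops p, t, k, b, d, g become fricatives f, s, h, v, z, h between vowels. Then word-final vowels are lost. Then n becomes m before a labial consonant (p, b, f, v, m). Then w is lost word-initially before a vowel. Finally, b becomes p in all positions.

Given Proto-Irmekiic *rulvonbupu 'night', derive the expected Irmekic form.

rulvompuf

Irmekic: *rulvonbupu
  rulvonbupu → rulvonbufu   [intervocalic lenition]
  rulvonbufu → rulvonbuf   [apocope]
  rulvonbuf → rulvombuf   [nasal place assimilation]
  rulvombuf (rule 4 does not apply)
  rulvombuf → rulvompuf   [unconditioned shift]
  giving Irmekic rulvompuf.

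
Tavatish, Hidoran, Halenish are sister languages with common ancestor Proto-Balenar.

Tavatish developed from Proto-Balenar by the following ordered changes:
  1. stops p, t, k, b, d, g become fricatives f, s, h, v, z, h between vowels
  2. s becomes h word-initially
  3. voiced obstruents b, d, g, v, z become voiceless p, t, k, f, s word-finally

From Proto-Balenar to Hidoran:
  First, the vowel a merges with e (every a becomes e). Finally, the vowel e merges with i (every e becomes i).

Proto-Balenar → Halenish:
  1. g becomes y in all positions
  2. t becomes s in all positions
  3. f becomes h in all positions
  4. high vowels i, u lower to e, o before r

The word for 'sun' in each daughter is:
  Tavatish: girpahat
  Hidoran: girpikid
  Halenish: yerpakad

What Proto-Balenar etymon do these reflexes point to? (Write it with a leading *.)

*girpakad

Position 6: Tavatish has h, Hidoran has k, Halenish has k. Hidoran preserves k here (none of its changes turn any other segment into k), so the proto-segment is *k.
Position 8: Tavatish has t, Hidoran has d, Halenish has d. Hidoran preserves d here (none of its changes turn any other segment into d), so the proto-segment is *d.
Position 7: Tavatish has a, Hidoran has i, Halenish has a. Tavatish preserves a here (none of its changes turn any other segment into a), so the proto-segment is *a.
Continuing position by position gives *girpakad; check it forward:
Tavatish: *girpakad
  girpakad → girpahad   [intervocalic lenition]
  girpahad (rule 2 does not apply)
  girpahad → girpahat   [final devoicing]
  giving Tavatish girpahat.
Hidoran: *girpakad
  girpakad → girpeked   [vowel merger]
  girpeked → girpikid   [vowel merger]
  giving Hidoran girpikid.
Halenish: *girpakad > yirpakad > yerpakad  (by unconditioned shift, pre-rhotic lowering)
Only *girpakad yields all of Tavatish girpahat, Hidoran girpikid, Halenish yerpakad.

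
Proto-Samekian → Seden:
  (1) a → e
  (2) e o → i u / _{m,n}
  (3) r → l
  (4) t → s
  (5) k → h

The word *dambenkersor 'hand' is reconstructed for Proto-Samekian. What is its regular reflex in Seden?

Seden: *dambenkersor
  dambenkersor → dembenkersor   [vowel merger]
  dembenkersor → dimbinkersor   [pre-nasal raising]
  dimbinkersor → dimbinkelsol   [unconditioned shift]
  dimbinkelsol (rule 4 does not apply)
  dimbinkelsol → dimbinhelsol   [unconditioned shift]
  giving Seden dimbinhelsol.

dimbinhelsol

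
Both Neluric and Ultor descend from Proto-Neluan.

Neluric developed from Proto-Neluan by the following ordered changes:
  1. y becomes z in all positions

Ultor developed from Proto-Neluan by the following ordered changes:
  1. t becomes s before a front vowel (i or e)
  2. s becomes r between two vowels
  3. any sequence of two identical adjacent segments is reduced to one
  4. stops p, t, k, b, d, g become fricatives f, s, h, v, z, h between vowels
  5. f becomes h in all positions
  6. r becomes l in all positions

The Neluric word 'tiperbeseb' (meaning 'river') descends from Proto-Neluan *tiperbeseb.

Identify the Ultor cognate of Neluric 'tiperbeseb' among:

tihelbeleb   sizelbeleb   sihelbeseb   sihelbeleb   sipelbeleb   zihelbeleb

sihelbeleb

Ultor: *tiperbeseb > siperbeseb > siperbereb > siferbereb > siherbereb > sihelbeleb  (by palatalisation, rhotacism, intervocalic lenition, unconditioned shift, unconditioned shift)
Only 'sihelbeleb' matches the regular Ultor development of *tiperbeseb.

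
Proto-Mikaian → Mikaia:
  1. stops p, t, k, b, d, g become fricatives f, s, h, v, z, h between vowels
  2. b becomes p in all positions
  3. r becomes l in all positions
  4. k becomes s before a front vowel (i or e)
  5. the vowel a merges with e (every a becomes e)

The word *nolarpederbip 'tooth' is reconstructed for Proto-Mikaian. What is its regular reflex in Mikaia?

Mikaia: *nolarpederbip
  nolarpederbip → nolarpezerbip   [intervocalic lenition]
  nolarpezerbip → nolarpezerpip   [unconditioned shift]
  nolarpezerpip → nolalpezelpip   [unconditioned shift]
  nolalpezelpip (rule 4 does not apply)
  nolalpezelpip → nolelpezelpip   [vowel merger]
  giving Mikaia nolelpezelpip.

nolelpezelpip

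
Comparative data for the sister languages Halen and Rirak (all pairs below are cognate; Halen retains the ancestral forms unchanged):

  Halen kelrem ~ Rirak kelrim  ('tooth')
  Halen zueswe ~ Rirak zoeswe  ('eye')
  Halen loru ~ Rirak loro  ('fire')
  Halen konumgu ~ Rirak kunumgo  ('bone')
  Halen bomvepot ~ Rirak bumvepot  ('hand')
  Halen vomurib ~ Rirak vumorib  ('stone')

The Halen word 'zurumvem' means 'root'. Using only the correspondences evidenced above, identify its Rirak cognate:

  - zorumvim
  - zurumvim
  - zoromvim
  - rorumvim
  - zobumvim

vomurib ~ vumorib — Halen u corresponds to Rirak o after a consonant, before r.
kelrem ~ kelrim — Halen e corresponds to Rirak i after a consonant, before a nasal.
Applying these to Halen 'zurumvem':
  zurumvem → zorumvem   (u→o after a consonant, before r)
  zorumvem → zorumvim   (e→i after a consonant, before a nasal)
So the Rirak cognate is 'zorumvim'.

zorumvim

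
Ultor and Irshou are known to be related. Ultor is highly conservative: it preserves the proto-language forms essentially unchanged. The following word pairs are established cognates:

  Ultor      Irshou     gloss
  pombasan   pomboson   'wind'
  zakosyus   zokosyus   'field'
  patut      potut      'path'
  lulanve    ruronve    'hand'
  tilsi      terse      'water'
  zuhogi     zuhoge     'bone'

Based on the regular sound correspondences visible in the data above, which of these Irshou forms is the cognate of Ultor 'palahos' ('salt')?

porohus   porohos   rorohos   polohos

pombasan ~ pomboson, zakosyus ~ zokosyus — Ultor a corresponds to Irshou o after a consonant, before a consonant other than r, m, n, p, b, f, v.
lulanve ~ ruronve — Ultor l corresponds to Irshou r between vowels (before a back vowel).
Applying these to Ultor 'palahos':
  palahos → polahos   (a→o after a consonant, before a consonant other than r, m, n, p, b, f, v)
  polahos → porahos   (l→r between vowels (before a back vowel))
  porahos → porohos   (a→o after a consonant, before a consonant other than r, m, n, p, b, f, v)
So the Irshou cognate is 'porohos'.

porohos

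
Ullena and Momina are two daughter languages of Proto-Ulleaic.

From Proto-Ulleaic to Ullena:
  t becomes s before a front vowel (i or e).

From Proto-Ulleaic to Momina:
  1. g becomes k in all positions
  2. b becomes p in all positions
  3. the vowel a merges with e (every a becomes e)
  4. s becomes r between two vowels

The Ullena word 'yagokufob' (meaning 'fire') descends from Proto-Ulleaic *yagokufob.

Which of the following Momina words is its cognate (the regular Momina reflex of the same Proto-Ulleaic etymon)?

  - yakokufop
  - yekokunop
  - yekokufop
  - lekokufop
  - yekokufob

Momina: start from *yagokufob.
  rule 1 (unconditioned shift): yagokufob → yakokufob
  rule 2 (unconditioned shift): yakokufob → yakokufop
  rule 3 (vowel merger): yakokufop → yekokufop
  rule 4: no change — yekokufop
  ⇒ Momina yekokufop
Only 'yekokufop' matches the regular Momina development of *yagokufob.

yekokufop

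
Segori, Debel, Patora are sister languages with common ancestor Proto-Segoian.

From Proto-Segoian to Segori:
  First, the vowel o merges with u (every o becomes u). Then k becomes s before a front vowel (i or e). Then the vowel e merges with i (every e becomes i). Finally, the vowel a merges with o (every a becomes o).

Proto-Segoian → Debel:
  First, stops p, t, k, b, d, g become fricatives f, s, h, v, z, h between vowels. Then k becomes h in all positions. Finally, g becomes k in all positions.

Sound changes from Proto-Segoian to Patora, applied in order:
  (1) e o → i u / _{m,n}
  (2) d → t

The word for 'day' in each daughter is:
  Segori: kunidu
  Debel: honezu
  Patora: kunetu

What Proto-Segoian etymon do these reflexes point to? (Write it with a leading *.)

*konedu

Position 2: Segori has u, Debel has o, Patora has u. Debel preserves o here (none of its changes turn any other segment into o), so the proto-segment is *o.
Position 4: Segori has i, Debel has e, Patora has e. Debel preserves e here (none of its changes turn any other segment into e), so the proto-segment is *e.
Position 1: Segori has k, Debel has h, Patora has k. Segori preserves k here (none of its changes turn any other segment into k), so the proto-segment is *k.
This points to *konedu. Verify forward in each daughter:
Segori: *konedu
  konedu → kunedu   [vowel merger]
  kunedu (rule 2 does not apply)
  kunedu → kunidu   [vowel merger]
  kunidu (rule 4 does not apply)
  giving Segori kunidu.
Debel: *konedu > konezu > honezu  (by intervocalic lenition, unconditioned shift)
Patora: *konedu
  konedu → kunedu   [pre-nasal raising]
  kunedu → kunetu   [unconditioned shift]
  giving Patora kunetu.
No other proto-form is consistent with every reflex, so the reconstruction is *konedu.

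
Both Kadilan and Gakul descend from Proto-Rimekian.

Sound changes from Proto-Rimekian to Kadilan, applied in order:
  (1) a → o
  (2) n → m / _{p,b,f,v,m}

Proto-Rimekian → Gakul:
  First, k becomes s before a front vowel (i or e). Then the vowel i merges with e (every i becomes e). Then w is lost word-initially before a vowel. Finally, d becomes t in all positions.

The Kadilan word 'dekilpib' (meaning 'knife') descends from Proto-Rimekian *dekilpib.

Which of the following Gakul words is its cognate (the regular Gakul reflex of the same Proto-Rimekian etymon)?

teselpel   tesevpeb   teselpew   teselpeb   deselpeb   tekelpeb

teselpeb

Gakul: start from *dekilpib.
  rule 1 (palatalisation): dekilpib → desilpib
  rule 2 (vowel merger): desilpib → deselpeb
  rule 3: no change — deselpeb
  rule 4 (unconditioned shift): deselpeb → teselpeb
  ⇒ Gakul teselpeb
The other candidates each miss or misapply at least one Gakul change.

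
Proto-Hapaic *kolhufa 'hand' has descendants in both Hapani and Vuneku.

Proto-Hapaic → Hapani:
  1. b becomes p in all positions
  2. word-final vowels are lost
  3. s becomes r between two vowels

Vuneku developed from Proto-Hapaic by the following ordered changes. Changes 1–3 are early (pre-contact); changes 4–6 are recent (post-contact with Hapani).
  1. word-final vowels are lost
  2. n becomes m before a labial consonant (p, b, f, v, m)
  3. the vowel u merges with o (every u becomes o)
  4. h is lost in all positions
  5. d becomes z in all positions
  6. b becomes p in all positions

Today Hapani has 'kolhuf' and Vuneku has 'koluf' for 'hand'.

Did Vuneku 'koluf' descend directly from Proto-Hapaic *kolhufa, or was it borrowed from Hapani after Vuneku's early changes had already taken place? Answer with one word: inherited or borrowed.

If inherited, *kolhufa would pass through all of Vuneku's changes:
Vuneku: *kolhufa > kolhuf > kolhof > kolof  (by apocope, vowel merger, h-loss)
If borrowed from Hapani 'kolhuf' after the early changes, it would undergo only the recent ones:
  rule 4 (h-loss): kolhuf → koluf
  rule 5 (unconditioned shift): no change (koluf)
  rule 6 (unconditioned shift): no change (koluf)
  ⇒ as a loan: koluf
Vuneku 'koluf' matches the loan outcome 'koluf', not the inherited 'kolof' — it skipped the early Vuneku changes, so it was borrowed from Hapani.

borrowed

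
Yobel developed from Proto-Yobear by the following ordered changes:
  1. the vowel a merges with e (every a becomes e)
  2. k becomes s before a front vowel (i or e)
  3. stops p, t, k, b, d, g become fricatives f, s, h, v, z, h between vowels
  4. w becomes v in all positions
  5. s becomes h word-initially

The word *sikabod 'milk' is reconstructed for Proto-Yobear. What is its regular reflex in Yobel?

Yobel: *sikabod > sikebod > sisebod > sisevod > hisevod  (by vowel merger, palatalisation, intervocalic lenition, debuccalisation)

hisevod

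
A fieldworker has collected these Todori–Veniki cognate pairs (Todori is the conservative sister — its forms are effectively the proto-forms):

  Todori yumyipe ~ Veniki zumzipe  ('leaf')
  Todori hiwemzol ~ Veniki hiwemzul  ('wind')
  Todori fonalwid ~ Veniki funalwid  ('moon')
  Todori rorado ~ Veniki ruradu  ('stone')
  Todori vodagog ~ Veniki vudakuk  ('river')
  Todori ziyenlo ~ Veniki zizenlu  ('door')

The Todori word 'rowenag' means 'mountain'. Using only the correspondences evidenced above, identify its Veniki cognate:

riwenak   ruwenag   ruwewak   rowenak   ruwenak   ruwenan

hiwemzol ~ hiwemzul, vodagog ~ vudakuk — Todori o corresponds to Veniki u after a consonant, before a consonant other than r, m, n, p, b, f, v.
vodagog ~ vudakuk — Todori g corresponds to Veniki k word-finally.
Applying these to Todori 'rowenag':
  rowenag → ruwenag   (o→u after a consonant, before a consonant other than r, m, n, p, b, f, v)
  ruwenag → ruwenak   (g→k word-finally)
So the Veniki cognate is 'ruwenak'.

ruwenak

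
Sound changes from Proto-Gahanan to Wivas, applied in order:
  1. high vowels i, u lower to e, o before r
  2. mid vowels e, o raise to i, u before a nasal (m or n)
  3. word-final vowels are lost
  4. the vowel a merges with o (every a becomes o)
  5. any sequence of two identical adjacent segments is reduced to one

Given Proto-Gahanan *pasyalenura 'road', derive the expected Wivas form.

posyolinor

Wivas: start from *pasyalenura.
  rule 1 (pre-rhotic lowering): pasyalenura → pasyalenora
  rule 2 (pre-nasal raising): pasyalenora → pasyalinora
  rule 3 (apocope): pasyalinora → pasyalinor
  rule 4 (vowel merger): pasyalinor → posyolinor
  rule 5: no change — posyolinor
  ⇒ Wivas posyolinor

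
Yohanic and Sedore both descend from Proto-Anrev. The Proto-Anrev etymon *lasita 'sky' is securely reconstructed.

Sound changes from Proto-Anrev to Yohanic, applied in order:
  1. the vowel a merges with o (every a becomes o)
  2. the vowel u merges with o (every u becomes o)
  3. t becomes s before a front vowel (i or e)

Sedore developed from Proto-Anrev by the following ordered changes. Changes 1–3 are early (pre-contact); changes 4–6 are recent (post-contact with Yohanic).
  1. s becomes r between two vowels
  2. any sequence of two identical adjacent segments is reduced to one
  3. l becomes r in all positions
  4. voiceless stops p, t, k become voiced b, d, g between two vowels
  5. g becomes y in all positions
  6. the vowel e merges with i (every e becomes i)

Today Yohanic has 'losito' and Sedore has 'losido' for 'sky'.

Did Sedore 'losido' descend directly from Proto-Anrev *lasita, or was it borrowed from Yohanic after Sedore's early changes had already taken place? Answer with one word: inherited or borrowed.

borrowed

If inherited, *lasita would pass through all of Sedore's changes:
Sedore: *lasita
  lasita → larita   [rhotacism]
  larita (rule 2 does not apply)
  larita → rarita   [unconditioned shift]
  rarita → rarida   [intervocalic voicing]
  rarida (rule 5 does not apply)
  rarida (rule 6 does not apply)
  giving Sedore rarida.
If borrowed from Yohanic 'losito' after the early changes, it would undergo only the recent ones:
  rule 4 (intervocalic voicing): losito → losido
  rule 5 (unconditioned shift): no change (losido)
  rule 6 (vowel merger): no change (losido)
  ⇒ as a loan: losido
Sedore 'losido' matches the loan outcome 'losido', not the inherited 'rarida' — it skipped the early Sedore changes, so it was borrowed from Yohanic.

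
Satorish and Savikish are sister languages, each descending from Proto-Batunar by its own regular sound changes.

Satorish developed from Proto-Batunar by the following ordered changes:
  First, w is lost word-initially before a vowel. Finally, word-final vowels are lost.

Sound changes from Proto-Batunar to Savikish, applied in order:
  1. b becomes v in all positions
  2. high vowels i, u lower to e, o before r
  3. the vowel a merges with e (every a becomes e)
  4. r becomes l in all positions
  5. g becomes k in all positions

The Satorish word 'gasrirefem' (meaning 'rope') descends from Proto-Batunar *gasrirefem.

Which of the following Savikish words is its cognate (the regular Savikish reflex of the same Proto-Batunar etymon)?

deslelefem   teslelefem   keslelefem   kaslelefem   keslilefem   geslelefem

keslelefem

Savikish: start from *gasrirefem.
  rule 1: no change — gasrirefem
  rule 2 (pre-rhotic lowering): gasrirefem → gasrerefem
  rule 3 (vowel merger): gasrerefem → gesrerefem
  rule 4 (unconditioned shift): gesrerefem → geslelefem
  rule 5 (unconditioned shift): geslelefem → keslelefem
  ⇒ Savikish keslelefem
Only 'keslelefem' matches the regular Savikish development of *gasrirefem.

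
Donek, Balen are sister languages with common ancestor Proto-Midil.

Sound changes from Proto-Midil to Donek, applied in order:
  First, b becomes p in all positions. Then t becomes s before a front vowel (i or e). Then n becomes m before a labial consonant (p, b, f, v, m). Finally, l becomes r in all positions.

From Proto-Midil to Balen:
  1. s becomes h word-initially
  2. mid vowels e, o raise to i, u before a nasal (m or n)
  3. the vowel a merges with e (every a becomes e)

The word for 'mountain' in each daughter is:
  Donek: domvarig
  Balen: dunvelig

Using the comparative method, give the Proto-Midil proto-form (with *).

*donvalig

Position 5: Donek has a, Balen has e. Donek preserves a here (none of its changes turn any other segment into a), so the proto-segment is *a.
Position 3: Donek has m, Balen has n. Balen preserves n here (none of its changes turn any other segment into n), so the proto-segment is *n.
Position 2: Donek has o, Balen has u. Donek preserves o here (none of its changes turn any other segment into o), so the proto-segment is *o.
This points to *donvalig. Verify forward in each daughter:
Donek: start from *donvalig.
  rule 1: no change — donvalig
  rule 2: no change — donvalig
  rule 3 (nasal place assimilation): donvalig → domvalig
  rule 4 (unconditioned shift): domvalig → domvarig
  ⇒ Donek domvarig
Balen: start from *donvalig.
  rule 1: no change — donvalig
  rule 2 (pre-nasal raising): donvalig → dunvalig
  rule 3 (vowel merger): dunvalig → dunvelig
  ⇒ Balen dunvelig
Only *donvalig yields all of Donek domvarig, Balen dunvelig.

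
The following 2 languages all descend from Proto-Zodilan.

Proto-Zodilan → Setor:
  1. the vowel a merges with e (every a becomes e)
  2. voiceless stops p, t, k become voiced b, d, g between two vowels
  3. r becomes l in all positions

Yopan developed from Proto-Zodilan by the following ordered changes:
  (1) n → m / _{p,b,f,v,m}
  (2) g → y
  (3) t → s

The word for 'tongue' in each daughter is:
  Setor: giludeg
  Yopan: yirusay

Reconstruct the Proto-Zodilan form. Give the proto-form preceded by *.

Position 6: Setor has e, Yopan has a. Yopan preserves a here (none of its changes turn any other segment into a), so the proto-segment is *a.
Position 3: Setor has l, Yopan has r. Yopan preserves r here (none of its changes turn any other segment into r), so the proto-segment is *r.
Position 5: Setor has d, Yopan has s. Taking the neighbouring segments as reconstructed: Setor d could go back to *t or *d; Yopan s could go back to *t or *s — the one source consistent with every daughter is *t.
Continuing position by position gives *girutag; check it forward:
Setor: *girutag > giruteg > girudeg > giludeg  (by vowel merger, intervocalic voicing, unconditioned shift)
Yopan: *girutag
  girutag (rule 1 does not apply)
  girutag → yirutay   [unconditioned shift]
  yirutay → yirusay   [unconditioned shift]
  giving Yopan yirusay.
No other proto-form is consistent with every reflex, so the reconstruction is *girutag.

*girutag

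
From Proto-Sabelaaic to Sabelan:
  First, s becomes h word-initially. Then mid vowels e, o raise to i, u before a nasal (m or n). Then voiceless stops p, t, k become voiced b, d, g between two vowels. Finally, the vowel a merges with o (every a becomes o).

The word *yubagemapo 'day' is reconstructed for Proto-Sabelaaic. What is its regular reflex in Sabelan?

yubogimobo

Sabelan: start from *yubagemapo.
  rule 1: no change — yubagemapo
  rule 2 (pre-nasal raising): yubagemapo → yubagimapo
  rule 3 (intervocalic voicing): yubagimapo → yubagimabo
  rule 4 (vowel merger): yubagimabo → yubogimobo
  ⇒ Sabelan yubogimobo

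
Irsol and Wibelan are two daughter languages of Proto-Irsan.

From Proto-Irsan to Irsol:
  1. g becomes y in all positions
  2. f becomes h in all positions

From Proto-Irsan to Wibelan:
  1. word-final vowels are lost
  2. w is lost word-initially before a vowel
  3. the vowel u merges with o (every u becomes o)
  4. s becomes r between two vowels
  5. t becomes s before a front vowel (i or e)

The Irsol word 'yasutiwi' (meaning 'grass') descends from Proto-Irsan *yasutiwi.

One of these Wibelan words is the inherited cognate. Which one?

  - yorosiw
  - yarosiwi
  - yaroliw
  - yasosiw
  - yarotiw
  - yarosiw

Wibelan: *yasutiwi > yasutiw > yasotiw > yarotiw > yarosiw  (by apocope, vowel merger, rhotacism, palatalisation)
The other candidates each miss or misapply at least one Wibelan change.

yarosiw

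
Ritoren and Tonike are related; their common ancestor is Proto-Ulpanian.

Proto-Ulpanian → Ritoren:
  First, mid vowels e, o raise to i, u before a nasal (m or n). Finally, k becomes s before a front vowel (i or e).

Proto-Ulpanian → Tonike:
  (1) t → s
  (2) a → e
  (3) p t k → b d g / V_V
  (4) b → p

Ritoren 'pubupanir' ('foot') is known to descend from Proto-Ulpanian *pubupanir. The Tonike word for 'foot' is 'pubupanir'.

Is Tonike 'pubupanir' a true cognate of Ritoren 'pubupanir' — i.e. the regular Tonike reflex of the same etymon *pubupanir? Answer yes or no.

Derive the expected Tonike reflex of *pubupanir:
Tonike: *pubupanir
  pubupanir (rule 1 does not apply)
  pubupanir → pubupenir   [vowel merger]
  pubupenir → pububenir   [intervocalic voicing]
  pububenir → pupupenir   [unconditioned shift]
  giving Tonike pupupenir.
The regular Tonike reflex would be 'pupupenir', but the attested form is 'pubupanir'. The correspondence is irregular, so they are not cognates (the Tonike form has a different source).

no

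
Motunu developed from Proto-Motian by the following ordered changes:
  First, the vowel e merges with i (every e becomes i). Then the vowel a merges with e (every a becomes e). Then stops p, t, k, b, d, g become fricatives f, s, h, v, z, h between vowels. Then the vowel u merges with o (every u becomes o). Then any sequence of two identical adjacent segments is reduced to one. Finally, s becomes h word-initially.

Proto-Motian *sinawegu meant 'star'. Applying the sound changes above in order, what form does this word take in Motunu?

hinewiho

Motunu: *sinawegu
  sinawegu → sinawigu   [vowel merger]
  sinawigu → sinewigu   [vowel merger]
  sinewigu → sinewihu   [intervocalic lenition]
  sinewihu → sinewiho   [vowel merger]
  sinewiho (rule 5 does not apply)
  sinewiho → hinewiho   [debuccalisation]
  giving Motunu hinewiho.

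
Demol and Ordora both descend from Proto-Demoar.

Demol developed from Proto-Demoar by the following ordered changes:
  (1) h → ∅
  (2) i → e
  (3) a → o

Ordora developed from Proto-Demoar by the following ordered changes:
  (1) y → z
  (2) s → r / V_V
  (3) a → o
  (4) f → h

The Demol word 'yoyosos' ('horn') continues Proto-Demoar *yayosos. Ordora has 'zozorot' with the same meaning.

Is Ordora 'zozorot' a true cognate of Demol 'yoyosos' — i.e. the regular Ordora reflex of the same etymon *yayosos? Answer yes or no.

no

Derive the expected Ordora reflex of *yayosos:
Ordora: *yayosos > zazosos > zazoros > zozoros  (by unconditioned shift, rhotacism, vowel merger)
The regular Ordora reflex would be 'zozoros', but the attested form is 'zozorot'. The correspondence is irregular, so they are not cognates (the Ordora form has a different source).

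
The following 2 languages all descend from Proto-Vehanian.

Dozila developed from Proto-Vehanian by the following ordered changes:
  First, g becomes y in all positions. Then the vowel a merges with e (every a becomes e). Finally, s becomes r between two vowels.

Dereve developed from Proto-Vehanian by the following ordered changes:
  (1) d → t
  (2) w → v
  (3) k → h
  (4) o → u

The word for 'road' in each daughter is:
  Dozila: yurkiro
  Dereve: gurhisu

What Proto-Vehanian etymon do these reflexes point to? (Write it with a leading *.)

*gurkiso

Position 6: Dozila has r, Dereve has s. Dereve preserves s here (none of its changes turn any other segment into s), so the proto-segment is *s.
Position 7: Dozila has o, Dereve has u. Dozila preserves o here (none of its changes turn any other segment into o), so the proto-segment is *o.
Position 4: Dozila has k, Dereve has h. Dozila preserves k here (none of its changes turn any other segment into k), so the proto-segment is *k.
Continuing position by position gives *gurkiso; check it forward:
Dozila: start from *gurkiso.
  rule 1 (unconditioned shift): gurkiso → yurkiso
  rule 2: no change — yurkiso
  rule 3 (rhotacism): yurkiso → yurkiro
  ⇒ Dozila yurkiro
Dereve: start from *gurkiso.
  rule 1: no change — gurkiso
  rule 2: no change — gurkiso
  rule 3 (unconditioned shift): gurkiso → gurhiso
  rule 4 (vowel merger): gurhiso → gurhisu
  ⇒ Dereve gurhisu
Only *gurkiso yields all of Dozila yurkiro, Dereve gurhisu.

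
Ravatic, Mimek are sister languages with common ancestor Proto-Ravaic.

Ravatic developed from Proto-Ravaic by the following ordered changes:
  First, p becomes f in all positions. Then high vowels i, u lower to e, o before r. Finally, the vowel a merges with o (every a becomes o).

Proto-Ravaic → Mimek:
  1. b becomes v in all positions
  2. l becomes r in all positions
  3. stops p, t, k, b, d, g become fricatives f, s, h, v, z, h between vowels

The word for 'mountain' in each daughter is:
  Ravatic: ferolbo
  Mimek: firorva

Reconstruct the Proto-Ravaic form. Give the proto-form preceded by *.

*firolba

Position 2: Ravatic has e, Mimek has i. Mimek preserves i here (none of its changes turn any other segment into i), so the proto-segment is *i.
Position 5: Ravatic has l, Mimek has r. Ravatic preserves l here (none of its changes turn any other segment into l), so the proto-segment is *l.
Position 6: Ravatic has b, Mimek has v. Ravatic preserves b here (none of its changes turn any other segment into b), so the proto-segment is *b.
Verify the candidate proto-form against each daughter:
Ravatic: *firolba
  firolba (rule 1 does not apply)
  firolba → ferolba   [pre-rhotic lowering]
  ferolba → ferolbo   [vowel merger]
  giving Ravatic ferolbo.
Mimek: start from *firolba.
  rule 1 (unconditioned shift): firolba → firolva
  rule 2 (unconditioned shift): firolva → firorva
  rule 3: no change — firorva
  ⇒ Mimek firorva
Only *firolba yields all of Ravatic ferolbo, Mimek firorva.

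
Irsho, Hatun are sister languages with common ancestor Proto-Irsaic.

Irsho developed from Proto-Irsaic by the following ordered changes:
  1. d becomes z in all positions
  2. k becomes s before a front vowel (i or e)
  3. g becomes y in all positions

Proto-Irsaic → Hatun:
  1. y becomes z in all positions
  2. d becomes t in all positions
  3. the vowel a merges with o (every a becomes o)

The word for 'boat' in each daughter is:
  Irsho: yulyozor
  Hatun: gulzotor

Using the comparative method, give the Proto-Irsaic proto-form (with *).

Position 6: Irsho has z, Hatun has t. Taking the neighbouring segments as reconstructed: Irsho z could go back to *d or *z; Hatun t could go back to *t or *d — the one source consistent with every daughter is *d.
Position 4: Irsho has y, Hatun has z. Taking the neighbouring segments as reconstructed: Irsho y could go back to *g or *y; Hatun z could go back to *z or *y — the one source consistent with every daughter is *y.
Position 1: Irsho has y, Hatun has g. Hatun preserves g here (none of its changes turn any other segment into g), so the proto-segment is *g.
The remaining positions agree across the daughters. Check the candidate against every language:
Irsho: *gulyodor
  gulyodor → gulyozor   [unconditioned shift]
  gulyozor (rule 2 does not apply)
  gulyozor → yulyozor   [unconditioned shift]
  giving Irsho yulyozor.
Hatun: *gulyodor
  gulyodor → gulzodor   [unconditioned shift]
  gulzodor → gulzotor   [unconditioned shift]
  gulzotor (rule 3 does not apply)
  giving Hatun gulzotor.
Only *gulyodor yields all of Irsho yulyozor, Hatun gulzotor.

*gulyodor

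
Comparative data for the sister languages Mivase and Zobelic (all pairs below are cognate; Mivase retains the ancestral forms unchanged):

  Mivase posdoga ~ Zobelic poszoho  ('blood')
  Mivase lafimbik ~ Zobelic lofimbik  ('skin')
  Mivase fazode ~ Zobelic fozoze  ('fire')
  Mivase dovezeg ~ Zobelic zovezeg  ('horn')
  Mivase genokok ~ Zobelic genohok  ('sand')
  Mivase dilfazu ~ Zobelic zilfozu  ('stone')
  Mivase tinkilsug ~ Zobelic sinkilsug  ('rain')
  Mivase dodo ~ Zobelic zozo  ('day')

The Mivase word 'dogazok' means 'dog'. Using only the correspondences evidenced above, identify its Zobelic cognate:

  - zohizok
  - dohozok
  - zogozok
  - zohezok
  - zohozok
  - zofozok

dovezeg ~ zovezeg, dodo ~ zozo — Mivase d corresponds to Zobelic z word-initially before a back vowel.
posdoga ~ poszoho — Mivase g corresponds to Zobelic h between vowels (before a back vowel).
fazode ~ fozoze, dilfazu ~ zilfozu — Mivase a corresponds to Zobelic o after a consonant, before a consonant other than r, m, n, p, b, f, v.
Applying these to Mivase 'dogazok':
  dogazok → zogazok   (d→z word-initially before a back vowel)
  zogazok → zohazok   (g→h between vowels (before a back vowel))
  zohazok → zohozok   (a→o after a consonant, before a consonant other than r, m, n, p, b, f, v)
So the Zobelic cognate is 'zohozok'.

zohozok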